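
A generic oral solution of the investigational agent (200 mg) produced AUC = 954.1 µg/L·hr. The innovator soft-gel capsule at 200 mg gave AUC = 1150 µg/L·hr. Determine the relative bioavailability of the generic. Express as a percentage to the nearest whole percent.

F_rel = (AUC_test/D_test) / (AUC_ref/D_ref)
      = (954.1/200) / (1150/200)
      = 4.7705 / 5.75 = 0.8297 = 82.97%

F_rel = 83%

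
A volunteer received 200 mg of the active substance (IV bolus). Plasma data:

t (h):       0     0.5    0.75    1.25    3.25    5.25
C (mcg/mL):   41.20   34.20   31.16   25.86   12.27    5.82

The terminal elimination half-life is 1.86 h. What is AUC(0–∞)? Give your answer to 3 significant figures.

AUC = 113 mcg/mL·h

Trapezoidal AUC_0→5.25:
  [0→0.5]: (41.20+34.20)/2 × 0.5 = 18.85
  [0.5→0.75]: (34.20+31.16)/2 × 0.25 = 8.17
  [0.75→1.25]: (31.16+25.86)/2 × 0.5 = 14.255
  [1.25→3.25]: (25.86+12.27)/2 × 2 = 38.13
  [3.25→5.25]: (12.27+5.82)/2 × 2 = 18.09
  Sum = 97.495 mcg/mL·h
k_e = ln2 / t½ = 0.693147 / 1.86 = 0.3727 h^-1
Extrapolated tail: C_last / k_e = 5.82 / 0.3727 = 15.616
AUC_0→∞ = 97.495 + 15.616 = 113.111 mcg/mL·h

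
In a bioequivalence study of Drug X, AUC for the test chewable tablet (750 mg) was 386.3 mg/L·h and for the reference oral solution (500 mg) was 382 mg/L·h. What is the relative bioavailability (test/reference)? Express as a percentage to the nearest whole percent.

F_rel = 67%

F_rel = (AUC_test/D_test) / (AUC_ref/D_ref)
      = (386.3/750) / (382/500)
      = 0.515067 / 0.764 = 0.6742 = 67.42%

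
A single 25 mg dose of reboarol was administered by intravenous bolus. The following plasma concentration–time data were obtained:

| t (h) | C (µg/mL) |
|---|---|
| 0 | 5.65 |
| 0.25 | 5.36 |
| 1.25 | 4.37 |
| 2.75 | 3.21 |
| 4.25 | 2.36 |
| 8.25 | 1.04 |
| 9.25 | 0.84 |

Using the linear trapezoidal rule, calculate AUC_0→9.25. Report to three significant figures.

AUC = 23.8 µg/mL·h

Trapezoidal AUC_0→9.25:
  [0→0.25]: (5.65+5.36)/2 × 0.25 = 1.37625
  [0.25→1.25]: (5.36+4.37)/2 × 1 = 4.865
  [1.25→2.75]: (4.37+3.21)/2 × 1.5 = 5.685
  [2.75→4.25]: (3.21+2.36)/2 × 1.5 = 4.1775
  [4.25→8.25]: (2.36+1.04)/2 × 4 = 6.8
  [8.25→9.25]: (1.04+0.84)/2 × 1 = 0.94
  Sum = 23.84375 µg/mL·h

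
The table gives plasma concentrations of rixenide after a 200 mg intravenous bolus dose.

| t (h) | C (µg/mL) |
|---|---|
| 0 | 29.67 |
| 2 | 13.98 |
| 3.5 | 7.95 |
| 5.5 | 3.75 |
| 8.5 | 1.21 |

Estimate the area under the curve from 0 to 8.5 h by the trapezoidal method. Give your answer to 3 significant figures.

AUC = 79.2 µg/mL·h

Trapezoidal AUC_0→8.5:
  [0→2]: (29.67+13.98)/2 × 2 = 43.65
  [2→3.5]: (13.98+7.95)/2 × 1.5 = 16.4475
  [3.5→5.5]: (7.95+3.75)/2 × 2 = 11.7
  [5.5→8.5]: (3.75+1.21)/2 × 3 = 7.44
  Sum = 79.2375 µg/mL·h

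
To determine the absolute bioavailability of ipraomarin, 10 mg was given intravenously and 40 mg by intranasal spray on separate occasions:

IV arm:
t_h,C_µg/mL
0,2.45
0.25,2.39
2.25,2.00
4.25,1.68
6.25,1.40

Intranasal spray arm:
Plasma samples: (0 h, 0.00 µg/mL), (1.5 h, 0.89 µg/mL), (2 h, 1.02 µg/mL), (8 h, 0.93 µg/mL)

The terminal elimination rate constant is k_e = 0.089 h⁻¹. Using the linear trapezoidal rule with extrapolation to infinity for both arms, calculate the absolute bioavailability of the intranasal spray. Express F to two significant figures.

F = 0.16

Trapezoidal AUC_0→6.25 (IV):
  [0→0.25]: (2.45+2.39)/2 × 0.25 = 0.605
  [0.25→2.25]: (2.39+2.00)/2 × 2 = 4.39
  [2.25→4.25]: (2.00+1.68)/2 × 2 = 3.68
  [4.25→6.25]: (1.68+1.40)/2 × 2 = 3.08
  Sum = 11.755 µg/mL·h
IV tail: 1.40/0.089 = 15.730; AUC_iv,0→∞ = 11.755 + 15.730 = 27.485 µg/mL·h
Trapezoidal AUC_0→8 (intranasal spray):
  [0→1.5]: (0.00+0.89)/2 × 1.5 = 0.6675
  [1.5→2]: (0.89+1.02)/2 × 0.5 = 0.4775
  [2→8]: (1.02+0.93)/2 × 6 = 5.85
  Sum = 6.995 µg/mL·h
intranasal spray tail: 0.93/0.089 = 10.449; AUC_ev,0→∞ = 6.995 + 10.449 = 17.444 µg/mL·h
F = (AUC_ev/D_ev)/(AUC_iv/D_iv) = (17.444/40)/(27.485/10) = 0.4361/2.7485 = 0.1587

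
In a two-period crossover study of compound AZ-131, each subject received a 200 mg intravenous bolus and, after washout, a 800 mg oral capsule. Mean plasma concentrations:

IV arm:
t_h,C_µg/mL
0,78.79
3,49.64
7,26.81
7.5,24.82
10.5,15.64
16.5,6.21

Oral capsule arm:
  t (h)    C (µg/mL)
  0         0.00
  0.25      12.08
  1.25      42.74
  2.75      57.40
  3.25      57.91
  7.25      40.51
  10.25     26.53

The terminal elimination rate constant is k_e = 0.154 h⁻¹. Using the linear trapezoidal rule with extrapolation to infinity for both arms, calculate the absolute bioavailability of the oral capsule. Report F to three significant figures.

Trapezoidal AUC_0→16.5 (IV):
  [0→3]: (78.79+49.64)/2 × 3 = 192.645
  [3→7]: (49.64+26.81)/2 × 4 = 152.9
  [7→7.5]: (26.81+24.82)/2 × 0.5 = 12.9075
  [7.5→10.5]: (24.82+15.64)/2 × 3 = 60.69
  [10.5→16.5]: (15.64+6.21)/2 × 6 = 65.55
  Sum = 484.6925 µg/mL·h
IV tail: 6.21/0.154 = 40.325; AUC_iv,0→∞ = 484.6925 + 40.325 = 525.0175 µg/mL·h
Trapezoidal AUC_0→10.25 (oral capsule):
  [0→0.25]: (0.00+12.08)/2 × 0.25 = 1.51
  [0.25→1.25]: (12.08+42.74)/2 × 1 = 27.41
  [1.25→2.75]: (42.74+57.40)/2 × 1.5 = 75.105
  [2.75→3.25]: (57.40+57.91)/2 × 0.5 = 28.8275
  [3.25→7.25]: (57.91+40.51)/2 × 4 = 196.84
  [7.25→10.25]: (40.51+26.53)/2 × 3 = 100.56
  Sum = 430.2525 µg/mL·h
oral capsule tail: 26.53/0.154 = 172.273; AUC_ev,0→∞ = 430.2525 + 172.273 = 602.5255 µg/mL·h
F = (AUC_ev/D_ev)/(AUC_iv/D_iv) = (602.5255/800)/(525.0175/200) = 0.753157/2.6250875 = 0.2869

F = 0.287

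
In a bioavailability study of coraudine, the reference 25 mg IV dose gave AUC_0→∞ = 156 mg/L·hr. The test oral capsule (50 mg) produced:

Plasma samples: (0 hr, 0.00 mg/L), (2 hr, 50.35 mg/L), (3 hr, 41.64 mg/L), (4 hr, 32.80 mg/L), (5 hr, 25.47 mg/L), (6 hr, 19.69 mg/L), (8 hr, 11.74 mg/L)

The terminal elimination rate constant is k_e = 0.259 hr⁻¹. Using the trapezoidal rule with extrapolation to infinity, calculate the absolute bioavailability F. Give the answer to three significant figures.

F = 0.840

Trapezoidal AUC_0→8 (oral capsule):
  [0→2]: (0.00+50.35)/2 × 2 = 50.35
  [2→3]: (50.35+41.64)/2 × 1 = 45.995
  [3→4]: (41.64+32.80)/2 × 1 = 37.22
  [4→5]: (32.80+25.47)/2 × 1 = 29.135
  [5→6]: (25.47+19.69)/2 × 1 = 22.58
  [6→8]: (19.69+11.74)/2 × 2 = 31.43
  Sum = 216.71 mg/L·hr
Tail: C_last/k_e = 11.74/0.259 = 45.328
AUC_0→∞ (oral capsule) = 216.71 + 45.328 = 262.038 mg/L·hr
F = (AUC_ev/D_ev)/(AUC_iv/D_iv) = (262.038/50)/(156/25) = 5.24076/6.24 = 0.8399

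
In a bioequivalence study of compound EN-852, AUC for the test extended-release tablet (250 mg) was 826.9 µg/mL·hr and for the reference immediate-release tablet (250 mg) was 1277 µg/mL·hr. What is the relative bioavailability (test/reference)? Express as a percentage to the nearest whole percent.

F_rel = 65%

F_rel = (AUC_test/D_test) / (AUC_ref/D_ref)
      = (826.9/250) / (1277/250)
      = 3.3076 / 5.108 = 0.6475 = 64.75%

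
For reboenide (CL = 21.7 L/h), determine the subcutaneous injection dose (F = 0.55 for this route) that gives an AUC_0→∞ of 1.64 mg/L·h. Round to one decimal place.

Dose = CL × AUC_0→∞ / F
     = 21.7 × 1.64 / 0.55 = 64.7055 mg

Dose = 64.7 mg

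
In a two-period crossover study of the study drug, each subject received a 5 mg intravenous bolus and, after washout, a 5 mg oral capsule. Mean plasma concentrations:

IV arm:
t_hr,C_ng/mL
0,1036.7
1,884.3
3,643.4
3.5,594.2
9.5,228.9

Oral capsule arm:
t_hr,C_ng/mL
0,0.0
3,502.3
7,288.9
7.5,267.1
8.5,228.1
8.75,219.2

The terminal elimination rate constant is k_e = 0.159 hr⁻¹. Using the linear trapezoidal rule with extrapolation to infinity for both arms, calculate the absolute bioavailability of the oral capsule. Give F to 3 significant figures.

F = 0.620

Trapezoidal AUC_0→9.5 (IV):
  [0→1]: (1036.7+884.3)/2 × 1 = 960.5
  [1→3]: (884.3+643.4)/2 × 2 = 1527.7
  [3→3.5]: (643.4+594.2)/2 × 0.5 = 309.4
  [3.5→9.5]: (594.2+228.9)/2 × 6 = 2469.3
  Sum = 5266.9 ng/mL·hr
IV tail: 228.9/0.159 = 1439.623; AUC_iv,0→∞ = 5266.9 + 1439.623 = 6706.523 ng/mL·hr
Trapezoidal AUC_0→8.75 (oral capsule):
  [0→3]: (0.0+502.3)/2 × 3 = 753.45
  [3→7]: (502.3+288.9)/2 × 4 = 1582.4
  [7→7.5]: (288.9+267.1)/2 × 0.5 = 139.0
  [7.5→8.5]: (267.1+228.1)/2 × 1 = 247.6
  [8.5→8.75]: (228.1+219.2)/2 × 0.25 = 55.9125
  Sum = 2778.3625 ng/mL·hr
oral capsule tail: 219.2/0.159 = 1378.616; AUC_ev,0→∞ = 2778.3625 + 1378.616 = 4156.9785 ng/mL·hr
F = (AUC_ev/D_ev)/(AUC_iv/D_iv) = (4156.9785/5)/(6706.523/5) = 831.3957/1341.3046 = 0.6198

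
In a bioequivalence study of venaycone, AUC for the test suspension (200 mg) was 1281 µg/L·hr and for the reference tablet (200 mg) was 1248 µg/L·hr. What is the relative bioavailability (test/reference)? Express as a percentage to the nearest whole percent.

F_rel = (AUC_test/D_test) / (AUC_ref/D_ref)
      = (1281/200) / (1248/200)
      = 6.405 / 6.24 = 1.0264 = 102.64%

F_rel = 103%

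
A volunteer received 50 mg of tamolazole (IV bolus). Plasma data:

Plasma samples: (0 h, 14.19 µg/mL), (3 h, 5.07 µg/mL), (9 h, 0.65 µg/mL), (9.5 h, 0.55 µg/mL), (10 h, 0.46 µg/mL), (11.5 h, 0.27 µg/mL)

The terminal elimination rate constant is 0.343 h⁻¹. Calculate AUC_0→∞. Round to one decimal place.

AUC = 47.9 µg/mL·h

Trapezoidal AUC_0→11.5:
  [0→3]: (14.19+5.07)/2 × 3 = 28.89
  [3→9]: (5.07+0.65)/2 × 6 = 17.16
  [9→9.5]: (0.65+0.55)/2 × 0.5 = 0.3
  [9.5→10]: (0.55+0.46)/2 × 0.5 = 0.2525
  [10→11.5]: (0.46+0.27)/2 × 1.5 = 0.5475
  Sum = 47.15 µg/mL·h
Extrapolated tail: C_last / k_e = 0.27 / 0.343 = 0.787
AUC_0→∞ = 47.15 + 0.787 = 47.937 µg/mL·h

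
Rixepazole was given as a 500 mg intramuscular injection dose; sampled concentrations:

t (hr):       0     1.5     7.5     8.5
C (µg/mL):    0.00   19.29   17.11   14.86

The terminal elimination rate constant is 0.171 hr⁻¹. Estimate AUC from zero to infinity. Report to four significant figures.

Trapezoidal AUC_0→8.5:
  [0→1.5]: (0.00+19.29)/2 × 1.5 = 14.4675
  [1.5→7.5]: (19.29+17.11)/2 × 6 = 109.2
  [7.5→8.5]: (17.11+14.86)/2 × 1 = 15.985
  Sum = 139.6525 µg/mL·hr
Extrapolated tail: C_last / k_e = 14.86 / 0.171 = 86.901
AUC_0→∞ = 139.6525 + 86.901 = 226.5535 µg/mL·hr

AUC = 226.6 µg/mL·hr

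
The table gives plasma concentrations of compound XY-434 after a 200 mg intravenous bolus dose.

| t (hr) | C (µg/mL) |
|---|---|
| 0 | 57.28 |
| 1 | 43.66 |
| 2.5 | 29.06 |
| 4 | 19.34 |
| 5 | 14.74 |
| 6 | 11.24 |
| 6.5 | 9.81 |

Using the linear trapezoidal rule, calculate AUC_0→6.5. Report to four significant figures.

AUC = 176.6 µg/mL·hr

Trapezoidal AUC_0→6.5:
  [0→1]: (57.28+43.66)/2 × 1 = 50.47
  [1→2.5]: (43.66+29.06)/2 × 1.5 = 54.54
  [2.5→4]: (29.06+19.34)/2 × 1.5 = 36.3
  [4→5]: (19.34+14.74)/2 × 1 = 17.04
  [5→6]: (14.74+11.24)/2 × 1 = 12.99
  [6→6.5]: (11.24+9.81)/2 × 0.5 = 5.2625
  Sum = 176.6025 µg/mL·hr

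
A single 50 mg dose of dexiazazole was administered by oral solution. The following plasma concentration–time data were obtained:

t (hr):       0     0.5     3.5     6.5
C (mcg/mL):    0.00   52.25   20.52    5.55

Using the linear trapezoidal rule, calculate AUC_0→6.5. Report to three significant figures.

AUC = 161 mcg/mL·hr

Trapezoidal AUC_0→6.5:
  [0→0.5]: (0.00+52.25)/2 × 0.5 = 13.0625
  [0.5→3.5]: (52.25+20.52)/2 × 3 = 109.155
  [3.5→6.5]: (20.52+5.55)/2 × 3 = 39.105
  Sum = 161.3225 mcg/mL·hr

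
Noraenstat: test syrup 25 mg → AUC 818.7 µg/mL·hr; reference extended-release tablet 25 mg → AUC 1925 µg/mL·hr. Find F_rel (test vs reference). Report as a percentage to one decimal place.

F_rel = 42.5%

F_rel = (AUC_test/D_test) / (AUC_ref/D_ref)
      = (818.7/25) / (1925/25)
      = 32.748 / 77 = 0.4253 = 42.53%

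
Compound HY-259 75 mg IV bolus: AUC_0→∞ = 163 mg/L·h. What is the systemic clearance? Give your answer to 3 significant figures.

CL = Dose_iv / AUC_0→∞
   = 75 / 163 = 0.460123 L/h

CL = 0.460 L/h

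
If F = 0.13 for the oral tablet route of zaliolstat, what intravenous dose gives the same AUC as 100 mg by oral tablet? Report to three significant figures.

D_iv = 13.0 mg

Systemic exposure from an extravascular dose = F × D_ev, so the equivalent IV dose is F × D_ev.
D_iv = F × D_ev = 0.13 × 100 = 13 mg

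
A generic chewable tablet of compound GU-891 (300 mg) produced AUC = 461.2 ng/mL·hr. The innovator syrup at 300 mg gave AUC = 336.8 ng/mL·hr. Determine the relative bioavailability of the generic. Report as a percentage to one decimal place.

F_rel = (AUC_test/D_test) / (AUC_ref/D_ref)
      = (461.2/300) / (336.8/300)
      = 1.53733 / 1.12267 = 1.3694 = 136.94%

F_rel = 136.9%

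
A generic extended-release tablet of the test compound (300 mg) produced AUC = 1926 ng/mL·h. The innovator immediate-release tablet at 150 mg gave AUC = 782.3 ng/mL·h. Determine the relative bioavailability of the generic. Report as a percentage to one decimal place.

F_rel = 123.1%

F_rel = (AUC_test/D_test) / (AUC_ref/D_ref)
      = (1926/300) / (782.3/150)
      = 6.42 / 5.21533 = 1.2310 = 123.10%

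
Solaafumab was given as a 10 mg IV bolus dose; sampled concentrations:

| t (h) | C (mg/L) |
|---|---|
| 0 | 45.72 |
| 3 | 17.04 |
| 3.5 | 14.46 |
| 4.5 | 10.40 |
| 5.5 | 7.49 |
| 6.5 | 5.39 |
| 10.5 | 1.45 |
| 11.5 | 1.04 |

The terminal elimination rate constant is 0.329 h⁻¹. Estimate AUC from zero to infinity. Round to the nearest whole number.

AUC = 148 mg/L·h

Trapezoidal AUC_0→11.5:
  [0→3]: (45.72+17.04)/2 × 3 = 94.14
  [3→3.5]: (17.04+14.46)/2 × 0.5 = 7.875
  [3.5→4.5]: (14.46+10.40)/2 × 1 = 12.43
  [4.5→5.5]: (10.40+7.49)/2 × 1 = 8.945
  [5.5→6.5]: (7.49+5.39)/2 × 1 = 6.44
  [6.5→10.5]: (5.39+1.45)/2 × 4 = 13.68
  [10.5→11.5]: (1.45+1.04)/2 × 1 = 1.245
  Sum = 144.755 mg/L·h
Extrapolated tail: C_last / k_e = 1.04 / 0.329 = 3.161
AUC_0→∞ = 144.755 + 3.161 = 147.916 mg/L·h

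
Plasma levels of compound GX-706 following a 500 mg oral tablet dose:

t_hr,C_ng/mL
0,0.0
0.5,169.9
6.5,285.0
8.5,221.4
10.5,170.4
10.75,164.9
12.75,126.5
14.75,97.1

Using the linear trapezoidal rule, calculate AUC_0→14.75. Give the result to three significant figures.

AUC = 2860 ng/mL·hr

Trapezoidal AUC_0→14.75:
  [0→0.5]: (0.0+169.9)/2 × 0.5 = 42.475
  [0.5→6.5]: (169.9+285.0)/2 × 6 = 1364.7
  [6.5→8.5]: (285.0+221.4)/2 × 2 = 506.4
  [8.5→10.5]: (221.4+170.4)/2 × 2 = 391.8
  [10.5→10.75]: (170.4+164.9)/2 × 0.25 = 41.9125
  [10.75→12.75]: (164.9+126.5)/2 × 2 = 291.4
  [12.75→14.75]: (126.5+97.1)/2 × 2 = 223.6
  Sum = 2862.2875 ng/mL·hr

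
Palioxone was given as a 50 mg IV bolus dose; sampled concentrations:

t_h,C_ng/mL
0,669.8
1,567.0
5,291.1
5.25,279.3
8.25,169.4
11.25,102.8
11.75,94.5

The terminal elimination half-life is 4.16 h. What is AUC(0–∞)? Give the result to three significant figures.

AUC = 4100 ng/mL·h

Trapezoidal AUC_0→11.75:
  [0→1]: (669.8+567.0)/2 × 1 = 618.4
  [1→5]: (567.0+291.1)/2 × 4 = 1716.2
  [5→5.25]: (291.1+279.3)/2 × 0.25 = 71.3
  [5.25→8.25]: (279.3+169.4)/2 × 3 = 673.05
  [8.25→11.25]: (169.4+102.8)/2 × 3 = 408.3
  [11.25→11.75]: (102.8+94.5)/2 × 0.5 = 49.325
  Sum = 3536.575 ng/mL·h
k_e = ln2 / t½ = 0.693147 / 4.16 = 0.1666 h^-1
Extrapolated tail: C_last / k_e = 94.5 / 0.1666 = 567.227
AUC_0→∞ = 3536.575 + 567.227 = 4103.802 ng/mL·h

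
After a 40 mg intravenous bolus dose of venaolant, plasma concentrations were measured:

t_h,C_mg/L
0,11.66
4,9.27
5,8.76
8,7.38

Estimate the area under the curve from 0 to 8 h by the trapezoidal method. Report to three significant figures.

AUC = 75.1 mg/L·h

Trapezoidal AUC_0→8:
  [0→4]: (11.66+9.27)/2 × 4 = 41.86
  [4→5]: (9.27+8.76)/2 × 1 = 9.015
  [5→8]: (8.76+7.38)/2 × 3 = 24.21
  Sum = 75.085 mg/L·h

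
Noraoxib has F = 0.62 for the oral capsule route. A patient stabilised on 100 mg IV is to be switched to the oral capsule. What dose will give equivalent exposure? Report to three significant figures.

D_oral = 161 mg

For equal systemic exposure: F × D_ev = D_iv
D_ev = D_iv / F = 100 / 0.62 = 161.29 mg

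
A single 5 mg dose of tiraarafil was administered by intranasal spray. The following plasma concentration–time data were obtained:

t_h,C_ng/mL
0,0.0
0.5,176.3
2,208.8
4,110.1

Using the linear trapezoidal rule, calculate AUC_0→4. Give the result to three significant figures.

AUC = 652 ng/mL·h

Trapezoidal AUC_0→4:
  [0→0.5]: (0.0+176.3)/2 × 0.5 = 44.075
  [0.5→2]: (176.3+208.8)/2 × 1.5 = 288.825
  [2→4]: (208.8+110.1)/2 × 2 = 318.9
  Sum = 651.8 ng/mL·h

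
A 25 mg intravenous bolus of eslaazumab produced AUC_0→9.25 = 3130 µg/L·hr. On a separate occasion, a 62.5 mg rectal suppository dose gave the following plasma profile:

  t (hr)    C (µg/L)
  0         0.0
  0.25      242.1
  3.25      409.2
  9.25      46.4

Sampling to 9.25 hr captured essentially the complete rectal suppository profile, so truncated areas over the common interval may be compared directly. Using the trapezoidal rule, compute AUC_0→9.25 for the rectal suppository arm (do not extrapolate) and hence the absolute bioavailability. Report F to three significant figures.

Trapezoidal AUC_0→9.25 (rectal suppository):
  [0→0.25]: (0.0+242.1)/2 × 0.25 = 30.2625
  [0.25→3.25]: (242.1+409.2)/2 × 3 = 976.95
  [3.25→9.25]: (409.2+46.4)/2 × 6 = 1366.8
  Sum = 2374.0125 µg/L·hr
F = (AUC_ev/D_ev)/(AUC_iv/D_iv) = (2374.0125/62.5)/(3130/25) = 37.9842/125.2 = 0.3034

F = 0.303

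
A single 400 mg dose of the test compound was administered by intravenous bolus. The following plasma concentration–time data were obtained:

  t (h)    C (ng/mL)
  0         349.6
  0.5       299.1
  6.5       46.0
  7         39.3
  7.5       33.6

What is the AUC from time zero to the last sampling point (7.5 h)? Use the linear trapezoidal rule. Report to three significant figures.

AUC = 1240 ng/mL·h

Trapezoidal AUC_0→7.5:
  [0→0.5]: (349.6+299.1)/2 × 0.5 = 162.175
  [0.5→6.5]: (299.1+46.0)/2 × 6 = 1035.3
  [6.5→7]: (46.0+39.3)/2 × 0.5 = 21.325
  [7→7.5]: (39.3+33.6)/2 × 0.5 = 18.225
  Sum = 1237.025 ng/mL·h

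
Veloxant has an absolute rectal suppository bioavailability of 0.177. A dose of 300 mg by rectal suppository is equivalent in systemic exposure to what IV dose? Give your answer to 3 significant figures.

D_iv = 53.1 mg

Systemic exposure from an extravascular dose = F × D_ev, so the equivalent IV dose is F × D_ev.
D_iv = F × D_ev = 0.177 × 300 = 53.1 mg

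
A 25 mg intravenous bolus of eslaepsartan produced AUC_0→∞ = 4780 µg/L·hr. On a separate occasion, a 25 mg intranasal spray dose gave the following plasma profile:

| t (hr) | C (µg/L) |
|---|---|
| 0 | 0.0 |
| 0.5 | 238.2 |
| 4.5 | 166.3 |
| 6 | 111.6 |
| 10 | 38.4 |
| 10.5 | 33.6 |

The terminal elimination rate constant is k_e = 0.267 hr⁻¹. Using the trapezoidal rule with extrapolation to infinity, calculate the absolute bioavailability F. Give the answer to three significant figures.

F = 0.318

Trapezoidal AUC_0→10.5 (intranasal spray):
  [0→0.5]: (0.0+238.2)/2 × 0.5 = 59.55
  [0.5→4.5]: (238.2+166.3)/2 × 4 = 809.0
  [4.5→6]: (166.3+111.6)/2 × 1.5 = 208.425
  [6→10]: (111.6+38.4)/2 × 4 = 300.0
  [10→10.5]: (38.4+33.6)/2 × 0.5 = 18.0
  Sum = 1394.975 µg/L·hr
Tail: C_last/k_e = 33.6/0.267 = 125.843
AUC_0→∞ (intranasal spray) = 1394.975 + 125.843 = 1520.818 µg/L·hr
F = (AUC_ev/D_ev)/(AUC_iv/D_iv) = (1520.818/25)/(4780/25) = 60.83272/191.2 = 0.3182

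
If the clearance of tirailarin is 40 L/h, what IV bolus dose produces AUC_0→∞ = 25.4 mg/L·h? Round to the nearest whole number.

Dose = 1016 mg

Dose_iv = CL × AUC_0→∞
     = 40 × 25.4 = 1016 mg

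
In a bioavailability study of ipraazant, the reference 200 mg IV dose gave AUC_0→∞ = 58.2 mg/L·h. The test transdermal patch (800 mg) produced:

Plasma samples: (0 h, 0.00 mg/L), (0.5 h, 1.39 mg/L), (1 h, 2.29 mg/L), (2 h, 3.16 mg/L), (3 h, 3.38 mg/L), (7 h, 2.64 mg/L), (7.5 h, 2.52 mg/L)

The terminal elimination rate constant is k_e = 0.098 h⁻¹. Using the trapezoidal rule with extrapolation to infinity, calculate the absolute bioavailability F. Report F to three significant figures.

Trapezoidal AUC_0→7.5 (transdermal patch):
  [0→0.5]: (0.00+1.39)/2 × 0.5 = 0.3475
  [0.5→1]: (1.39+2.29)/2 × 0.5 = 0.92
  [1→2]: (2.29+3.16)/2 × 1 = 2.725
  [2→3]: (3.16+3.38)/2 × 1 = 3.27
  [3→7]: (3.38+2.64)/2 × 4 = 12.04
  [7→7.5]: (2.64+2.52)/2 × 0.5 = 1.29
  Sum = 20.5925 mg/L·h
Tail: C_last/k_e = 2.52/0.098 = 25.714
AUC_0→∞ (transdermal patch) = 20.5925 + 25.714 = 46.3065 mg/L·h
F = (AUC_ev/D_ev)/(AUC_iv/D_iv) = (46.3065/800)/(58.2/200) = 0.057883125/0.291 = 0.1989

F = 0.199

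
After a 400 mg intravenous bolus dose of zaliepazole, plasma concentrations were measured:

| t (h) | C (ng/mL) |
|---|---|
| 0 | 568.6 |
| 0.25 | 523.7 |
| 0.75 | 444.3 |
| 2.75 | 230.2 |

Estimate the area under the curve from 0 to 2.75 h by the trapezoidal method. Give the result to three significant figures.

Trapezoidal AUC_0→2.75:
  [0→0.25]: (568.6+523.7)/2 × 0.25 = 136.5375
  [0.25→0.75]: (523.7+444.3)/2 × 0.5 = 242.0
  [0.75→2.75]: (444.3+230.2)/2 × 2 = 674.5
  Sum = 1053.0375 ng/mL·h

AUC = 1050 ng/mL·h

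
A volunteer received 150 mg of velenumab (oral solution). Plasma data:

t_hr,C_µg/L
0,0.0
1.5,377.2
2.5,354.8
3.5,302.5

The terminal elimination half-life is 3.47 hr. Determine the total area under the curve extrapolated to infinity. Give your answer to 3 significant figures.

AUC = 2490 µg/L·hr

Trapezoidal AUC_0→3.5:
  [0→1.5]: (0.0+377.2)/2 × 1.5 = 282.9
  [1.5→2.5]: (377.2+354.8)/2 × 1 = 366.0
  [2.5→3.5]: (354.8+302.5)/2 × 1 = 328.65
  Sum = 977.55 µg/L·hr
k_e = ln2 / t½ = 0.693147 / 3.47 = 0.1998 hr^-1
Extrapolated tail: C_last / k_e = 302.5 / 0.1998 = 1514.014
AUC_0→∞ = 977.55 + 1514.014 = 2491.564 µg/L·hr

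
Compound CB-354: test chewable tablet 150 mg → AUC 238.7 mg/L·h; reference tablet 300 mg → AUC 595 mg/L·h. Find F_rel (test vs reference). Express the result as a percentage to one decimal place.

F_rel = 80.2%

F_rel = (AUC_test/D_test) / (AUC_ref/D_ref)
      = (238.7/150) / (595/300)
      = 1.59133 / 1.98333 = 0.8024 = 80.24%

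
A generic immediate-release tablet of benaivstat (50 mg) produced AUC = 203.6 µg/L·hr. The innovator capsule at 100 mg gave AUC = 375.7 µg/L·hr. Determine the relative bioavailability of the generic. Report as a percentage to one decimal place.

F_rel = 108.4%

F_rel = (AUC_test/D_test) / (AUC_ref/D_ref)
      = (203.6/50) / (375.7/100)
      = 4.072 / 3.757 = 1.0838 = 108.38%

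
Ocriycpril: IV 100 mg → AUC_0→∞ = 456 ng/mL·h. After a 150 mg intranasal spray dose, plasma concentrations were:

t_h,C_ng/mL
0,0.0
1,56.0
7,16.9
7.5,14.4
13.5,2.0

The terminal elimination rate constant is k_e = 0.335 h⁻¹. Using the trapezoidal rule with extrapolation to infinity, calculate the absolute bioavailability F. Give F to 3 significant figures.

F = 0.453

Trapezoidal AUC_0→13.5 (intranasal spray):
  [0→1]: (0.0+56.0)/2 × 1 = 28.0
  [1→7]: (56.0+16.9)/2 × 6 = 218.7
  [7→7.5]: (16.9+14.4)/2 × 0.5 = 7.825
  [7.5→13.5]: (14.4+2.0)/2 × 6 = 49.2
  Sum = 303.725 ng/mL·h
Tail: C_last/k_e = 2.0/0.335 = 5.970
AUC_0→∞ (intranasal spray) = 303.725 + 5.970 = 309.695 ng/mL·h
F = (AUC_ev/D_ev)/(AUC_iv/D_iv) = (309.695/150)/(456/100) = 2.06463/4.56 = 0.4528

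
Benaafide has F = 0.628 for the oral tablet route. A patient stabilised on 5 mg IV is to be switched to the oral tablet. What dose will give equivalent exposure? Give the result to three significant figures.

For equal systemic exposure: F × D_ev = D_iv
D_ev = D_iv / F = 5 / 0.628 = 7.96178 mg

D_oral = 7.96 mg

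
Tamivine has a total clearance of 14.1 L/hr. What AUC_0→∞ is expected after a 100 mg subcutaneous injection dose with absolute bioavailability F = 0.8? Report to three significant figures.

AUC = 5.67 mg/L·hr

AUC_0→∞ = F × Dose / CL
        = 0.8 × 100 / 14.1 = 5.67376 mg/L·hr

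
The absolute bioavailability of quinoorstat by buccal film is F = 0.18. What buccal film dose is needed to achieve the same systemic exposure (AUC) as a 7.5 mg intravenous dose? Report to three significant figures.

D_buccal = 41.7 mg

For equal systemic exposure: F × D_ev = D_iv
D_ev = D_iv / F = 7.5 / 0.18 = 41.6667 mg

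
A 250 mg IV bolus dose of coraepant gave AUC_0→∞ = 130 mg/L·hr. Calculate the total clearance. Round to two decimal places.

CL = Dose_iv / AUC_0→∞
   = 250 / 130 = 1.92308 L/hr

CL = 1.92 L/hr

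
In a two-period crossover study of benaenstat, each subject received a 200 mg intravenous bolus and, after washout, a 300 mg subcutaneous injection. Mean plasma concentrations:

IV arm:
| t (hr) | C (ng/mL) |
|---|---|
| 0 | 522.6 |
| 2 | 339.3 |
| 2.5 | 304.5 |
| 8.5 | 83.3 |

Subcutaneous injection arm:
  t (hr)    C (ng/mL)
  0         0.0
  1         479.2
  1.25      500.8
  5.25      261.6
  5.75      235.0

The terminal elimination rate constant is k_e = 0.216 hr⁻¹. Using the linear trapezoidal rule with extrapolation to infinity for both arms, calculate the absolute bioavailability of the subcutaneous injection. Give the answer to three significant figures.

Trapezoidal AUC_0→8.5 (IV):
  [0→2]: (522.6+339.3)/2 × 2 = 861.9
  [2→2.5]: (339.3+304.5)/2 × 0.5 = 160.95
  [2.5→8.5]: (304.5+83.3)/2 × 6 = 1163.4
  Sum = 2186.25 ng/mL·hr
IV tail: 83.3/0.216 = 385.648; AUC_iv,0→∞ = 2186.25 + 385.648 = 2571.898 ng/mL·hr
Trapezoidal AUC_0→5.75 (subcutaneous injection):
  [0→1]: (0.0+479.2)/2 × 1 = 239.6
  [1→1.25]: (479.2+500.8)/2 × 0.25 = 122.5
  [1.25→5.25]: (500.8+261.6)/2 × 4 = 1524.8
  [5.25→5.75]: (261.6+235.0)/2 × 0.5 = 124.15
  Sum = 2011.05 ng/mL·hr
subcutaneous injection tail: 235.0/0.216 = 1087.963; AUC_ev,0→∞ = 2011.05 + 1087.963 = 3099.013 ng/mL·hr
F = (AUC_ev/D_ev)/(AUC_iv/D_iv) = (3099.013/300)/(2571.898/200) = 10.33/12.85949 = 0.8033

F = 0.803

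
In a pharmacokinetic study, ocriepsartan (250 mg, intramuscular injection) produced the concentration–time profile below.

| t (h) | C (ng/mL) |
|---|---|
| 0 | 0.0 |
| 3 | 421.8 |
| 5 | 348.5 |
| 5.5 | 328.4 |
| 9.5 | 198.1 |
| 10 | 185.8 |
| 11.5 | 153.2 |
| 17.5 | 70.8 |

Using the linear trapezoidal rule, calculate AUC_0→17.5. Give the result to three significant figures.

Trapezoidal AUC_0→17.5:
  [0→3]: (0.0+421.8)/2 × 3 = 632.7
  [3→5]: (421.8+348.5)/2 × 2 = 770.3
  [5→5.5]: (348.5+328.4)/2 × 0.5 = 169.225
  [5.5→9.5]: (328.4+198.1)/2 × 4 = 1053.0
  [9.5→10]: (198.1+185.8)/2 × 0.5 = 95.975
  [10→11.5]: (185.8+153.2)/2 × 1.5 = 254.25
  [11.5→17.5]: (153.2+70.8)/2 × 6 = 672.0
  Sum = 3647.45 ng/mL·h

AUC = 3650 ng/mL·h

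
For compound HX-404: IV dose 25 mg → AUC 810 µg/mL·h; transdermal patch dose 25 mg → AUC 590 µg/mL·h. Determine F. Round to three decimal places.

F = (AUC_ev / D_ev) / (AUC_iv / D_iv)
  = (590/25) / (810/25)
  = 23.6 / 32.4 = 0.7284

F = 0.728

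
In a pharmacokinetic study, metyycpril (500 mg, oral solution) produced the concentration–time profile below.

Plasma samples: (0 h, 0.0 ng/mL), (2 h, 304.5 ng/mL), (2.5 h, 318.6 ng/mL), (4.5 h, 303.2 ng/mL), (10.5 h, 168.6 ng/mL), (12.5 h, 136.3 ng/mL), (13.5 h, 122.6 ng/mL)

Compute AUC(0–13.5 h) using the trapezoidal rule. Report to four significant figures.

AUC = 2932 ng/mL·h

Trapezoidal AUC_0→13.5:
  [0→2]: (0.0+304.5)/2 × 2 = 304.5
  [2→2.5]: (304.5+318.6)/2 × 0.5 = 155.775
  [2.5→4.5]: (318.6+303.2)/2 × 2 = 621.8
  [4.5→10.5]: (303.2+168.6)/2 × 6 = 1415.4
  [10.5→12.5]: (168.6+136.3)/2 × 2 = 304.9
  [12.5→13.5]: (136.3+122.6)/2 × 1 = 129.45
  Sum = 2931.825 ng/mL·h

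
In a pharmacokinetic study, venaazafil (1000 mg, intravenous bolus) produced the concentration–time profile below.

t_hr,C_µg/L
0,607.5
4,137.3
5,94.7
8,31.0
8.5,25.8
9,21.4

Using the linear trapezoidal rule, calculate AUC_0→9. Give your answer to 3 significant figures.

Trapezoidal AUC_0→9:
  [0→4]: (607.5+137.3)/2 × 4 = 1489.6
  [4→5]: (137.3+94.7)/2 × 1 = 116.0
  [5→8]: (94.7+31.0)/2 × 3 = 188.55
  [8→8.5]: (31.0+25.8)/2 × 0.5 = 14.2
  [8.5→9]: (25.8+21.4)/2 × 0.5 = 11.8
  Sum = 1820.15 µg/L·hr

AUC = 1820 µg/L·hr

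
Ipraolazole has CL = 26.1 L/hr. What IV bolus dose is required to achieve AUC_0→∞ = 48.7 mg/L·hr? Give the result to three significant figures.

Dose = 1270 mg

Dose_iv = CL × AUC_0→∞
     = 26.1 × 48.7 = 1271.07 mg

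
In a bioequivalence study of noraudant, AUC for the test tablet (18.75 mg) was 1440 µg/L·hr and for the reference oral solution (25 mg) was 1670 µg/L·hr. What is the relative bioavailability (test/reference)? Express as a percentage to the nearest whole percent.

F_rel = (AUC_test/D_test) / (AUC_ref/D_ref)
      = (1440/18.75) / (1670/25)
      = 76.8 / 66.8 = 1.1497 = 114.97%

F_rel = 115%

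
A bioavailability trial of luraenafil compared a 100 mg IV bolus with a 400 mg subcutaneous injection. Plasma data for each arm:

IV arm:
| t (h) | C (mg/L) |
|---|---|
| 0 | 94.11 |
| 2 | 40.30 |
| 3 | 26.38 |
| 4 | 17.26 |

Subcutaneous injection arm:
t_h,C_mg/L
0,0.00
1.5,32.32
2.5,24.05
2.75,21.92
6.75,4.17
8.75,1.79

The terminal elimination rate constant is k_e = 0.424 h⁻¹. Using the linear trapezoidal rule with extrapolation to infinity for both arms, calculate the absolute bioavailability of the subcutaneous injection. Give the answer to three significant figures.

F = 0.131

Trapezoidal AUC_0→4 (IV):
  [0→2]: (94.11+40.30)/2 × 2 = 134.41
  [2→3]: (40.30+26.38)/2 × 1 = 33.34
  [3→4]: (26.38+17.26)/2 × 1 = 21.82
  Sum = 189.57 mg/L·h
IV tail: 17.26/0.424 = 40.708; AUC_iv,0→∞ = 189.57 + 40.708 = 230.278 mg/L·h
Trapezoidal AUC_0→8.75 (subcutaneous injection):
  [0→1.5]: (0.00+32.32)/2 × 1.5 = 24.24
  [1.5→2.5]: (32.32+24.05)/2 × 1 = 28.185
  [2.5→2.75]: (24.05+21.92)/2 × 0.25 = 5.74625
  [2.75→6.75]: (21.92+4.17)/2 × 4 = 52.18
  [6.75→8.75]: (4.17+1.79)/2 × 2 = 5.96
  Sum = 116.31125 mg/L·h
subcutaneous injection tail: 1.79/0.424 = 4.222; AUC_ev,0→∞ = 116.31125 + 4.222 = 120.53325 mg/L·h
F = (AUC_ev/D_ev)/(AUC_iv/D_iv) = (120.53325/400)/(230.278/100) = 0.301333/2.30278 = 0.1309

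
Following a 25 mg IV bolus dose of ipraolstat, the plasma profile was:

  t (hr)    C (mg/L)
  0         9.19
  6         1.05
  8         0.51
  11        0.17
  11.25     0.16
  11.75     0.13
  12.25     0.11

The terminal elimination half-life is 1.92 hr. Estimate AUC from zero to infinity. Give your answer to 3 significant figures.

AUC = 33.8 mg/L·hr

Trapezoidal AUC_0→12.25:
  [0→6]: (9.19+1.05)/2 × 6 = 30.72
  [6→8]: (1.05+0.51)/2 × 2 = 1.56
  [8→11]: (0.51+0.17)/2 × 3 = 1.02
  [11→11.25]: (0.17+0.16)/2 × 0.25 = 0.04125
  [11.25→11.75]: (0.16+0.13)/2 × 0.5 = 0.0725
  [11.75→12.25]: (0.13+0.11)/2 × 0.5 = 0.06
  Sum = 33.47375 mg/L·hr
k_e = ln2 / t½ = 0.693147 / 1.92 = 0.3610 hr^-1
Extrapolated tail: C_last / k_e = 0.11 / 0.361 = 0.305
AUC_0→∞ = 33.47375 + 0.305 = 33.77875 mg/L·hr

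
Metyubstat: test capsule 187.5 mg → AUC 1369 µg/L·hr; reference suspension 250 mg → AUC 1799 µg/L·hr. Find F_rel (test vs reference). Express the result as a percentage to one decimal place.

F_rel = (AUC_test/D_test) / (AUC_ref/D_ref)
      = (1369/187.5) / (1799/250)
      = 7.30133 / 7.196 = 1.0146 = 101.46%

F_rel = 101.5%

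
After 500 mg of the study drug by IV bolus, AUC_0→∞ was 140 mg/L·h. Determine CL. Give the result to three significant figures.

CL = Dose_iv / AUC_0→∞
   = 500 / 140 = 3.57143 L/h

CL = 3.57 L/h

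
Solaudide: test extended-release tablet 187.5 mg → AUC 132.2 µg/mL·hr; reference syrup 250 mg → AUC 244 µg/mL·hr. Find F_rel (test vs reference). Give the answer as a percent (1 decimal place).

F_rel = (AUC_test/D_test) / (AUC_ref/D_ref)
      = (132.2/187.5) / (244/250)
      = 0.705067 / 0.976 = 0.7224 = 72.24%

F_rel = 72.2%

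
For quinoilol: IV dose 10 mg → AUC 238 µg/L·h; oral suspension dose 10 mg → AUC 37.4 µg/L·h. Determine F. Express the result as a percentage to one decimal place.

F = 15.7%

F = (AUC_ev / D_ev) / (AUC_iv / D_iv)
  = (37.4/10) / (238/10)
  = 3.74 / 23.8 = 0.1571
  = 15.71%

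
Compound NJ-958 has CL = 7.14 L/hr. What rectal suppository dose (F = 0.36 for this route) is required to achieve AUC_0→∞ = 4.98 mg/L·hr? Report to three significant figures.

Dose = 98.8 mg

Dose = CL × AUC_0→∞ / F
     = 7.14 × 4.98 / 0.36 = 98.77 mg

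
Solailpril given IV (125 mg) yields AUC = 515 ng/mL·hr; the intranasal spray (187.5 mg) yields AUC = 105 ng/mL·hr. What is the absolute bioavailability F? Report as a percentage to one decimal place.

F = (AUC_ev / D_ev) / (AUC_iv / D_iv)
  = (105/187.5) / (515/125)
  = 0.56 / 4.12 = 0.1359
  = 13.59%

F = 13.6%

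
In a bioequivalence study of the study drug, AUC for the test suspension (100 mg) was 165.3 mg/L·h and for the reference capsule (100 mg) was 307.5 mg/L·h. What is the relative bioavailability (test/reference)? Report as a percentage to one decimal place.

F_rel = 53.8%

F_rel = (AUC_test/D_test) / (AUC_ref/D_ref)
      = (165.3/100) / (307.5/100)
      = 1.653 / 3.075 = 0.5376 = 53.76%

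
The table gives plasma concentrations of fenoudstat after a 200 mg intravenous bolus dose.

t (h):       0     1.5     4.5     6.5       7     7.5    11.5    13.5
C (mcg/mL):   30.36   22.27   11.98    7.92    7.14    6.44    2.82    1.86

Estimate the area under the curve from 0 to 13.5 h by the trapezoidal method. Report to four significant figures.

Trapezoidal AUC_0→13.5:
  [0→1.5]: (30.36+22.27)/2 × 1.5 = 39.4725
  [1.5→4.5]: (22.27+11.98)/2 × 3 = 51.375
  [4.5→6.5]: (11.98+7.92)/2 × 2 = 19.9
  [6.5→7]: (7.92+7.14)/2 × 0.5 = 3.765
  [7→7.5]: (7.14+6.44)/2 × 0.5 = 3.395
  [7.5→11.5]: (6.44+2.82)/2 × 4 = 18.52
  [11.5→13.5]: (2.82+1.86)/2 × 2 = 4.68
  Sum = 141.1075 mcg/mL·h

AUC = 141.1 mcg/mL·h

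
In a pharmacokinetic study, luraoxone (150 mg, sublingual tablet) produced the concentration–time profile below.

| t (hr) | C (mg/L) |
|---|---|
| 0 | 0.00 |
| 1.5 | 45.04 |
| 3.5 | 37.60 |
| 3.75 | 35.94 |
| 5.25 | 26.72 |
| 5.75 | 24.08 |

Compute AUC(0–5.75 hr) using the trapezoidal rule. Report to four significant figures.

Trapezoidal AUC_0→5.75:
  [0→1.5]: (0.00+45.04)/2 × 1.5 = 33.78
  [1.5→3.5]: (45.04+37.60)/2 × 2 = 82.64
  [3.5→3.75]: (37.60+35.94)/2 × 0.25 = 9.1925
  [3.75→5.25]: (35.94+26.72)/2 × 1.5 = 46.995
  [5.25→5.75]: (26.72+24.08)/2 × 0.5 = 12.7
  Sum = 185.3075 mg/L·hr

AUC = 185.3 mg/L·hr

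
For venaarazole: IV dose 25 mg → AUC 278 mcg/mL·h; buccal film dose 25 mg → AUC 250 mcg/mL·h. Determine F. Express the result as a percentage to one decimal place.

F = 89.9%

F = (AUC_ev / D_ev) / (AUC_iv / D_iv)
  = (250/25) / (278/25)
  = 10 / 11.12 = 0.8993
  = 89.93%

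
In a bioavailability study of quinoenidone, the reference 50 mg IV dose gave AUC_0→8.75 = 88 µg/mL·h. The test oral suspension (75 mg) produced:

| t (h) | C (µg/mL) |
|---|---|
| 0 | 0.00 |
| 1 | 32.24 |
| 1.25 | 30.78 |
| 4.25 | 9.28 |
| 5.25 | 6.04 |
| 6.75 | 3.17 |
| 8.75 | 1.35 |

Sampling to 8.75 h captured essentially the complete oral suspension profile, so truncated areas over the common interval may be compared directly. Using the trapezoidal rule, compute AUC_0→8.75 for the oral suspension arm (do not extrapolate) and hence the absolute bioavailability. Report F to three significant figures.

F = 0.782

Trapezoidal AUC_0→8.75 (oral suspension):
  [0→1]: (0.00+32.24)/2 × 1 = 16.12
  [1→1.25]: (32.24+30.78)/2 × 0.25 = 7.8775
  [1.25→4.25]: (30.78+9.28)/2 × 3 = 60.09
  [4.25→5.25]: (9.28+6.04)/2 × 1 = 7.66
  [5.25→6.75]: (6.04+3.17)/2 × 1.5 = 6.9075
  [6.75→8.75]: (3.17+1.35)/2 × 2 = 4.52
  Sum = 103.175 µg/mL·h
F = (AUC_ev/D_ev)/(AUC_iv/D_iv) = (103.175/75)/(88/50) = 1.37567/1.76 = 0.7816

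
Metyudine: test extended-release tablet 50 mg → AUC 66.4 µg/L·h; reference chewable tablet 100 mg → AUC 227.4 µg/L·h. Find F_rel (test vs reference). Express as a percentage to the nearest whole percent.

F_rel = 58%

F_rel = (AUC_test/D_test) / (AUC_ref/D_ref)
      = (66.4/50) / (227.4/100)
      = 1.328 / 2.274 = 0.5840 = 58.40%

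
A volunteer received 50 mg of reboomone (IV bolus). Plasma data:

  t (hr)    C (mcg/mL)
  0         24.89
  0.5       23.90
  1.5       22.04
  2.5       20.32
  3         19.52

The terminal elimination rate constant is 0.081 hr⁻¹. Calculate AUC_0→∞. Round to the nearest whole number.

Trapezoidal AUC_0→3:
  [0→0.5]: (24.89+23.90)/2 × 0.5 = 12.1975
  [0.5→1.5]: (23.90+22.04)/2 × 1 = 22.97
  [1.5→2.5]: (22.04+20.32)/2 × 1 = 21.18
  [2.5→3]: (20.32+19.52)/2 × 0.5 = 9.96
  Sum = 66.3075 mcg/mL·hr
Extrapolated tail: C_last / k_e = 19.52 / 0.081 = 240.988
AUC_0→∞ = 66.3075 + 240.988 = 307.2955 mcg/mL·hr

AUC = 307 mcg/mL·hr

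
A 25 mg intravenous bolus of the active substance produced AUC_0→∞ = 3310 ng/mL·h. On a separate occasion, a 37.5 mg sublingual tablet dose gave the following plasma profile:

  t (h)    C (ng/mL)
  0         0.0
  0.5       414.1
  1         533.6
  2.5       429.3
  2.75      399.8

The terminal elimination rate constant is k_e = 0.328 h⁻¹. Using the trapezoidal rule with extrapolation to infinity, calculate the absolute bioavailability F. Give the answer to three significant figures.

F = 0.480

Trapezoidal AUC_0→2.75 (sublingual tablet):
  [0→0.5]: (0.0+414.1)/2 × 0.5 = 103.525
  [0.5→1]: (414.1+533.6)/2 × 0.5 = 236.925
  [1→2.5]: (533.6+429.3)/2 × 1.5 = 722.175
  [2.5→2.75]: (429.3+399.8)/2 × 0.25 = 103.6375
  Sum = 1166.2625 ng/mL·h
Tail: C_last/k_e = 399.8/0.328 = 1218.902
AUC_0→∞ (sublingual tablet) = 1166.2625 + 1218.902 = 2385.1645 ng/mL·h
F = (AUC_ev/D_ev)/(AUC_iv/D_iv) = (2385.1645/37.5)/(3310/25) = 63.6044/132.4 = 0.4804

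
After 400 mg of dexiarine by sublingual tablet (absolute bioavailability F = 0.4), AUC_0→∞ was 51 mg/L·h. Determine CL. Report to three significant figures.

CL = F × Dose / AUC_0→∞
   = 0.4 × 400 / 51 = 3.13725 L/h

CL = 3.14 L/h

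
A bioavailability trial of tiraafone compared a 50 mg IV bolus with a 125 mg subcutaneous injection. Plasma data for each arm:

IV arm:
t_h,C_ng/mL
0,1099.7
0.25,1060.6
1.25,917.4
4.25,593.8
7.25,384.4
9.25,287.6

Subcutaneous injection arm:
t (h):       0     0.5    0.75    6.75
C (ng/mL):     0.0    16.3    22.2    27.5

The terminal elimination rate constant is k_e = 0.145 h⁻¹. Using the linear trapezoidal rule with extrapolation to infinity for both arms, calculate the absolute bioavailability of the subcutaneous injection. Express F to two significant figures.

Trapezoidal AUC_0→9.25 (IV):
  [0→0.25]: (1099.7+1060.6)/2 × 0.25 = 270.0375
  [0.25→1.25]: (1060.6+917.4)/2 × 1 = 989.0
  [1.25→4.25]: (917.4+593.8)/2 × 3 = 2266.8
  [4.25→7.25]: (593.8+384.4)/2 × 3 = 1467.3
  [7.25→9.25]: (384.4+287.6)/2 × 2 = 672.0
  Sum = 5665.1375 ng/mL·h
IV tail: 287.6/0.145 = 1983.448; AUC_iv,0→∞ = 5665.1375 + 1983.448 = 7648.5855 ng/mL·h
Trapezoidal AUC_0→6.75 (subcutaneous injection):
  [0→0.5]: (0.0+16.3)/2 × 0.5 = 4.075
  [0.5→0.75]: (16.3+22.2)/2 × 0.25 = 4.8125
  [0.75→6.75]: (22.2+27.5)/2 × 6 = 149.1
  Sum = 157.9875 ng/mL·h
subcutaneous injection tail: 27.5/0.145 = 189.655; AUC_ev,0→∞ = 157.9875 + 189.655 = 347.6425 ng/mL·h
F = (AUC_ev/D_ev)/(AUC_iv/D_iv) = (347.6425/125)/(7648.5855/50) = 2.78114/152.97171 = 0.0182

F = 0.018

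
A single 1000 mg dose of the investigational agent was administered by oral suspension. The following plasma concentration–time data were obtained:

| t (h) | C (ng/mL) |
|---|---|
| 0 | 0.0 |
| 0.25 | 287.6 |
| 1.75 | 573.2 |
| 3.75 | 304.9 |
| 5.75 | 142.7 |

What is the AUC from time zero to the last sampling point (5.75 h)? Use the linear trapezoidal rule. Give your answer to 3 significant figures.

AUC = 2010 ng/mL·h

Trapezoidal AUC_0→5.75:
  [0→0.25]: (0.0+287.6)/2 × 0.25 = 35.95
  [0.25→1.75]: (287.6+573.2)/2 × 1.5 = 645.6
  [1.75→3.75]: (573.2+304.9)/2 × 2 = 878.1
  [3.75→5.75]: (304.9+142.7)/2 × 2 = 447.6
  Sum = 2007.25 ng/mL·h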